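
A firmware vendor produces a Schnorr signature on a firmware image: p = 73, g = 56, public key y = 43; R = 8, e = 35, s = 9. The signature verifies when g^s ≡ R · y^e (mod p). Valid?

yes

g^s mod p:
56^2 = 3136 ≡ 70
56^4 ≡ 70^2 = 4900 ≡ 9
56^8 ≡ 9^2 = 81 ≡ 8
9 = 8 + 1, so 56^9 ≡ 8·56 ≡ 10 (mod 73)
R · y^e mod p:
43^2 = 1849 ≡ 24
43^4 ≡ 24^2 = 576 ≡ 65
43^8 ≡ 65^2 = 4225 ≡ 64
43^16 ≡ 64^2 = 4096 ≡ 8
43^32 ≡ 8^2 = 64
35 = 32 + 2 + 1, so 43^35 ≡ 64·24·43 ≡ 56 (mod 73)
8·56 = 448 ≡ 10 (mod 73)
10 ≡ 10 (mod 73); signature holds.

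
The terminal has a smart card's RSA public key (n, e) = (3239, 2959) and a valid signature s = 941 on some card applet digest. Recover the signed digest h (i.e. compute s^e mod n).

1742

s^2 ≡ 941^2 = 885481 ≡ 1234
s^4 ≡ 1234^2 = 1522756 ≡ 426
s^8 ≡ 426^2 = 181476 ≡ 92
s^16 ≡ 92^2 = 8464 ≡ 1986
s^32 ≡ 1986^2 = 3944196 ≡ 2333
s^64 ≡ 2333^2 = 5442889 ≡ 1369
s^128 ≡ 1369^2 = 1874161 ≡ 2019
s^256 ≡ 2019^2 = 4076361 ≡ 1699
s^512 ≡ 1699^2 = 2886601 ≡ 652
s^1024 ≡ 652^2 = 425104 ≡ 795
s^2048 ≡ 795^2 = 632025 ≡ 420
2959 = 2048 + 512 + 256 + 128 + 8 + 4 + 2 + 1, so s^2959 ≡ 420·652·1699·2019·92·426·1234·941 ≡ 1742 (mod 3239)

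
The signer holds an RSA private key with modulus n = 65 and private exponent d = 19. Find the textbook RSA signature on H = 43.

H^2 ≡ 43^2 = 1849 ≡ 29
H^4 ≡ 29^2 = 841 ≡ 61
H^8 ≡ 61^2 = 3721 ≡ 16
H^16 ≡ 16^2 = 256 ≡ 61
19 = 16 + 2 + 1, so H^19 ≡ 61·29·43 ≡ 17 (mod 65)

17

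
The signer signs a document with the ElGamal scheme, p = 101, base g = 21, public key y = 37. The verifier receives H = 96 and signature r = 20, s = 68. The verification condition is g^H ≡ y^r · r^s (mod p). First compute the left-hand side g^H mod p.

92

Squares mod 101: 21^1≡21, 21^2≡37, 21^4≡56, 21^8≡5, 21^16≡25, 21^32≡19, 21^64≡58
96 = 64 + 32, so 21^96 ≡ 58·19 ≡ 92 (mod 101)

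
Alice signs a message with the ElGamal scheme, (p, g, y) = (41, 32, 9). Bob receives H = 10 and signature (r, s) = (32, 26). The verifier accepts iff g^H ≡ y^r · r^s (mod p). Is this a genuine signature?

Left side g^H mod p:
Squares mod 41: 32^1≡32, 32^2≡40, 32^4≡1, 32^8≡1
10 = 8 + 2, so 32^10 ≡ 1·40 ≡ 40 (mod 41)
Right side y^r · r^s mod p:
Squares mod 41: 9^1≡9, 9^2≡40, 9^4≡1, 9^8≡1, 9^16≡1, 9^32≡1
9^32 ≡ 1 (mod 41)
Squares mod 41: 32^1≡32, 32^2≡40, 32^4≡1, 32^8≡1, 32^16≡1
26 = 16 + 8 + 2, so 32^26 ≡ 1·1·40 ≡ 40 (mod 41)
1·40 = 40 ≡ 40 (mod 41)
40 ≡ 40 (mod 41), so the signature is genuine.

genuine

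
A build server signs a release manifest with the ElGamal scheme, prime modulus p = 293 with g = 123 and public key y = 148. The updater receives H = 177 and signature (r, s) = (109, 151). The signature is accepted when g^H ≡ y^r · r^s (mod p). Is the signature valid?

Left side g^H mod p:
123^2 = 15129 ≡ 186
123^4 ≡ 186^2 = 34596 ≡ 22
123^8 ≡ 22^2 = 484 ≡ 191
123^16 ≡ 191^2 = 36481 ≡ 149
123^32 ≡ 149^2 = 22201 ≡ 226
123^64 ≡ 226^2 = 51076 ≡ 94
123^128 ≡ 94^2 = 8836 ≡ 46
177 = 128 + 32 + 16 + 1, so 123^177 ≡ 46·226·149·123 ≡ 140 (mod 293)
Right side y^r · r^s mod p:
148^2 = 21904 ≡ 222
148^4 ≡ 222^2 = 49284 ≡ 60
148^8 ≡ 60^2 = 3600 ≡ 84
148^16 ≡ 84^2 = 7056 ≡ 24
148^32 ≡ 24^2 = 576 ≡ 283
148^64 ≡ 283^2 = 80089 ≡ 100
109 = 64 + 32 + 8 + 4 + 1, so 148^109 ≡ 100·283·84·60·148 ≡ 279 (mod 293)
109^2 = 11881 ≡ 161
109^4 ≡ 161^2 = 25921 ≡ 137
109^8 ≡ 137^2 = 18769 ≡ 17
109^16 ≡ 17^2 = 289
109^32 ≡ 289^2 = 83521 ≡ 16
109^64 ≡ 16^2 = 256
109^128 ≡ 256^2 = 65536 ≡ 197
151 = 128 + 16 + 4 + 2 + 1, so 109^151 ≡ 197·289·137·161·109 ≡ 283 (mod 293)
279·283 = 78957 ≡ 140 (mod 293)
140 ≡ 140 (mod 293), so the signature is genuine.

valid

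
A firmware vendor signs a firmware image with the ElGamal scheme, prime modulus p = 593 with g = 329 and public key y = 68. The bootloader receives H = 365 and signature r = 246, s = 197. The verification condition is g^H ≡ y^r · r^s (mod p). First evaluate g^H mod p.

Squares mod 593: 329^1≡329, 329^2≡315, 329^4≡194, 329^8≡277, 329^16≡232, 329^32≡454, 329^64≡345, 329^128≡425, 329^256≡353
365 = 256 + 64 + 32 + 8 + 4 + 1, so 329^365 ≡ 353·345·454·277·194·329 ≡ 101 (mod 593)

101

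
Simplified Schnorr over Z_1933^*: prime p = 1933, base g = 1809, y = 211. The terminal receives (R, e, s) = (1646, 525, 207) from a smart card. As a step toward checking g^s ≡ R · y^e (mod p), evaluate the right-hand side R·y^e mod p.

Squares mod 1933: 211^1≡211, 211^2≡62, 211^4≡1911, 211^8≡484, 211^16≡363, 211^32≡325, 211^64≡1243, 211^128≡582, 211^256≡449, 211^512≡569
525 = 512 + 8 + 4 + 1, so 211^525 ≡ 569·484·1911·211 ≡ 1318 (mod 1933)
R · y^e ≡ 1646·1318 = 2169428 ≡ 602 (mod 1933)

602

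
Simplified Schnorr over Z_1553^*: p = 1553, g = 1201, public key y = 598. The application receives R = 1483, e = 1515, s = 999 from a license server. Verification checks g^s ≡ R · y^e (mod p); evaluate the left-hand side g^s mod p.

1303

Squares mod 1553: 1201^1≡1201, 1201^2≡1217, 1201^4≡1080, 1201^8≡97, 1201^16≡91, 1201^32≡516, 1201^64≡693, 1201^128≡372, 1201^256≡167, 1201^512≡1488
999 = 512 + 256 + 128 + 64 + 32 + 4 + 2 + 1, so 1201^999 ≡ 1488·167·372·693·516·1080·1217·1201 ≡ 1303 (mod 1553)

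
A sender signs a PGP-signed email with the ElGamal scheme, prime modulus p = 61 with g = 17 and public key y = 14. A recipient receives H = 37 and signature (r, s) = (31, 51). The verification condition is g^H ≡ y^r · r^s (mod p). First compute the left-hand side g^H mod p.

31

17^2 = 289 ≡ 45
17^4 ≡ 45^2 = 2025 ≡ 12
17^8 ≡ 12^2 = 144 ≡ 22
17^16 ≡ 22^2 = 484 ≡ 57
17^32 ≡ 57^2 = 3249 ≡ 16
37 = 32 + 4 + 1, so 17^37 ≡ 16·12·17 ≡ 31 (mod 61)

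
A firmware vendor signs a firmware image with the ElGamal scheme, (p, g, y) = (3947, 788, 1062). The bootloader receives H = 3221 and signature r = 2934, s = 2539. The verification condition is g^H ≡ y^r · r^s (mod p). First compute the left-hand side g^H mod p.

3527

Squares mod 3947: 788^1≡788, 788^2≡1265, 788^4≡1690, 788^8≡2419, 788^16≡2107, 788^32≡3021, 788^64≡977, 788^128≡3302, 788^256≡1590, 788^512≡2020, 788^1024≡3149, 788^2048≡1337
3221 = 2048 + 1024 + 128 + 16 + 4 + 1, so 788^3221 ≡ 1337·3149·3302·2107·1690·788 ≡ 3527 (mod 3947)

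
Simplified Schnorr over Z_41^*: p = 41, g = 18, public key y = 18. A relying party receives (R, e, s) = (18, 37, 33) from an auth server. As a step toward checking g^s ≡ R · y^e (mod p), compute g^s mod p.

Squares mod 41: 18^1≡18, 18^2≡37, 18^4≡16, 18^8≡10, 18^16≡18, 18^32≡37
33 = 32 + 1, so 18^33 ≡ 37·18 ≡ 10 (mod 41)

10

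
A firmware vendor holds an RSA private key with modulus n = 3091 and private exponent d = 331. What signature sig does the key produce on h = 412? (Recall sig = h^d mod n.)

2018

Squares mod 3091: h^1≡412, h^2≡2830, h^4≡119, h^8≡1797, h^16≡2205, h^32≡2973, h^64≡1560, h^128≡983, h^256≡1897
331 = 256 + 64 + 8 + 2 + 1, so h^331 ≡ 1897·1560·1797·2830·412 ≡ 2018 (mod 3091)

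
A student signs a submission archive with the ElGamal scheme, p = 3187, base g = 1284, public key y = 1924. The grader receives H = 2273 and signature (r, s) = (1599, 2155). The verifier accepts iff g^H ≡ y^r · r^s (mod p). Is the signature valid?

valid

Left side g^H mod p:
1284^2 = 1648656 ≡ 977
1284^4 ≡ 977^2 = 954529 ≡ 1616
1284^8 ≡ 1616^2 = 2611456 ≡ 1303
1284^16 ≡ 1303^2 = 1697809 ≡ 2325
1284^32 ≡ 2325^2 = 5405625 ≡ 473
1284^64 ≡ 473^2 = 223729 ≡ 639
1284^128 ≡ 639^2 = 408321 ≡ 385
1284^256 ≡ 385^2 = 148225 ≡ 1623
1284^512 ≡ 1623^2 = 2634129 ≡ 1667
1284^1024 ≡ 1667^2 = 2778889 ≡ 3012
1284^2048 ≡ 3012^2 = 9072144 ≡ 1942
2273 = 2048 + 128 + 64 + 32 + 1, so 1284^2273 ≡ 1942·385·639·473·1284 ≡ 1718 (mod 3187)
Right side y^r · r^s mod p:
1924^2 = 3701776 ≡ 1669
1924^4 ≡ 1669^2 = 2785561 ≡ 123
1924^8 ≡ 123^2 = 15129 ≡ 2381
1924^16 ≡ 2381^2 = 5669161 ≡ 2675
1924^32 ≡ 2675^2 = 7155625 ≡ 810
1924^64 ≡ 810^2 = 656100 ≡ 2765
1924^128 ≡ 2765^2 = 7645225 ≡ 2799
1924^256 ≡ 2799^2 = 7834401 ≡ 755
1924^512 ≡ 755^2 = 570025 ≡ 2739
1924^1024 ≡ 2739^2 = 7502121 ≡ 3110
1599 = 1024 + 512 + 32 + 16 + 8 + 4 + 2 + 1, so 1924^1599 ≡ 3110·2739·810·2675·2381·123·1669·1924 ≡ 1319 (mod 3187)
1599^2 = 2556801 ≡ 827
1599^4 ≡ 827^2 = 683929 ≡ 1911
1599^8 ≡ 1911^2 = 3651921 ≡ 2806
1599^16 ≡ 2806^2 = 7873636 ≡ 1746
1599^32 ≡ 1746^2 = 3048516 ≡ 1744
1599^64 ≡ 1744^2 = 3041536 ≡ 1138
1599^128 ≡ 1138^2 = 1295044 ≡ 1122
1599^256 ≡ 1122^2 = 1258884 ≡ 19
1599^512 ≡ 19^2 = 361
1599^1024 ≡ 361^2 = 130321 ≡ 2841
1599^2048 ≡ 2841^2 = 8071281 ≡ 1797
2155 = 2048 + 64 + 32 + 8 + 2 + 1, so 1599^2155 ≡ 1797·1138·1744·2806·827·1599 ≡ 1654 (mod 3187)
1319·1654 = 2181626 ≡ 1718 (mod 3187)
1718 ≡ 1718 (mod 3187), so the signature is genuine.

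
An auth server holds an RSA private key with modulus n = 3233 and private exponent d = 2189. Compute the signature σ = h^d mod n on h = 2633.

2080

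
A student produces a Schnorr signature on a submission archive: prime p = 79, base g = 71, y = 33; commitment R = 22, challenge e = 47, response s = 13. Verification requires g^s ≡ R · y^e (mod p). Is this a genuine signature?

genuine

g^s mod p:
Squares mod 79: 71^1≡71, 71^2≡64, 71^4≡67, 71^8≡65
13 = 8 + 4 + 1, so 71^13 ≡ 65·67·71 ≡ 78 (mod 79)
R · y^e mod p:
Squares mod 79: 33^1≡33, 33^2≡62, 33^4≡52, 33^8≡18, 33^16≡8, 33^32≡64
47 = 32 + 8 + 4 + 2 + 1, so 33^47 ≡ 64·18·52·62·33 ≡ 61 (mod 79)
22·61 = 1342 ≡ 78 (mod 79)
78 ≡ 78 (mod 79); signature holds.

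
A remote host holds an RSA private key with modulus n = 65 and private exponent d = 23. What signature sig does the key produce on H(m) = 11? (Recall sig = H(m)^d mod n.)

(H(m))^23 mod 65 = 6

6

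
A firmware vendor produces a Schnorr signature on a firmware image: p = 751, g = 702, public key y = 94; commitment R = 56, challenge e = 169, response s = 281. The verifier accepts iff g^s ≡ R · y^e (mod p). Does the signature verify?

verifies

g^s mod p:
702^2 = 492804 ≡ 148
702^4 ≡ 148^2 = 21904 ≡ 125
702^8 ≡ 125^2 = 15625 ≡ 605
702^16 ≡ 605^2 = 366025 ≡ 288
702^32 ≡ 288^2 = 82944 ≡ 334
702^64 ≡ 334^2 = 111556 ≡ 408
702^128 ≡ 408^2 = 166464 ≡ 493
702^256 ≡ 493^2 = 243049 ≡ 476
281 = 256 + 16 + 8 + 1, so 702^281 ≡ 476·288·605·702 ≡ 407 (mod 751)
R · y^e mod p:
94^2 = 8836 ≡ 575
94^4 ≡ 575^2 = 330625 ≡ 185
94^8 ≡ 185^2 = 34225 ≡ 430
94^16 ≡ 430^2 = 184900 ≡ 154
94^32 ≡ 154^2 = 23716 ≡ 435
94^64 ≡ 435^2 = 189225 ≡ 724
94^128 ≡ 724^2 = 524176 ≡ 729
169 = 128 + 32 + 8 + 1, so 94^169 ≡ 729·435·430·94 ≡ 423 (mod 751)
56·423 = 23688 ≡ 407 (mod 751)
407 ≡ 407 (mod 751); signature holds.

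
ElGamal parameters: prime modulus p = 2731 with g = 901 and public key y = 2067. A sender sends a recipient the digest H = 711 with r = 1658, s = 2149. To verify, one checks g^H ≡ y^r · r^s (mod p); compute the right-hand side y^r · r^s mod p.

175

2067^2 = 4272489 ≡ 1205
2067^4 ≡ 1205^2 = 1452025 ≡ 1864
2067^8 ≡ 1864^2 = 3474496 ≡ 664
2067^16 ≡ 664^2 = 440896 ≡ 1205
2067^32 ≡ 1205^2 = 1452025 ≡ 1864
2067^64 ≡ 1864^2 = 3474496 ≡ 664
2067^128 ≡ 664^2 = 440896 ≡ 1205
2067^256 ≡ 1205^2 = 1452025 ≡ 1864
2067^512 ≡ 1864^2 = 3474496 ≡ 664
2067^1024 ≡ 664^2 = 440896 ≡ 1205
1658 = 1024 + 512 + 64 + 32 + 16 + 8 + 2, so 2067^1658 ≡ 1205·664·664·1864·1205·664·1205 ≡ 1238 (mod 2731)
1658^2 = 2748964 ≡ 1578
1658^4 ≡ 1578^2 = 2490084 ≡ 2143
1658^8 ≡ 2143^2 = 4592449 ≡ 1638
1658^16 ≡ 1638^2 = 2683044 ≡ 1202
1658^32 ≡ 1202^2 = 1444804 ≡ 105
1658^64 ≡ 105^2 = 11025 ≡ 101
1658^128 ≡ 101^2 = 10201 ≡ 2008
1658^256 ≡ 2008^2 = 4032064 ≡ 1108
1658^512 ≡ 1108^2 = 1227664 ≡ 1445
1658^1024 ≡ 1445^2 = 2088025 ≡ 1541
1658^2048 ≡ 1541^2 = 2374681 ≡ 1442
2149 = 2048 + 64 + 32 + 4 + 1, so 1658^2149 ≡ 1442·101·105·2143·1658 ≡ 1498 (mod 2731)
y^r · r^s ≡ 1238·1498 = 1854524 ≡ 175 (mod 2731)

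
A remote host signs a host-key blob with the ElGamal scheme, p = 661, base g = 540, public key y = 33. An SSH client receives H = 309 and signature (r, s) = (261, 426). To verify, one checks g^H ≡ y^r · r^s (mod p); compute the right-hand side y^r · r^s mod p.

243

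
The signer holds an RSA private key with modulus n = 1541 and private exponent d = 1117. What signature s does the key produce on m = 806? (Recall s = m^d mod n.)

714

Squares mod 1541: m^1≡806, m^2≡875, m^4≡1289, m^8≡323, m^16≡1082, m^32≡1105, m^64≡553, m^128≡691, m^256≡1312, m^512≡47, m^1024≡668
1117 = 1024 + 64 + 16 + 8 + 4 + 1, so m^1117 ≡ 668·553·1082·323·1289·806 ≡ 714 (mod 1541)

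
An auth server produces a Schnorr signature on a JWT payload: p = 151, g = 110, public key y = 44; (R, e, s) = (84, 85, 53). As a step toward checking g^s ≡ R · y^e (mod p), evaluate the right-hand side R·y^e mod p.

86

Squares mod 151: 44^1≡44, 44^2≡124, 44^4≡125, 44^8≡72, 44^16≡50, 44^32≡84, 44^64≡110
85 = 64 + 16 + 4 + 1, so 44^85 ≡ 110·50·125·44 ≡ 19 (mod 151)
R · y^e ≡ 84·19 = 1596 ≡ 86 (mod 151)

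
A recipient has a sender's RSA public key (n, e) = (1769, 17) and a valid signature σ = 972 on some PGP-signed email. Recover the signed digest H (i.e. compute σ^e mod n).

σ^2 ≡ 972^2 = 944784 ≡ 138
σ^4 ≡ 138^2 = 19044 ≡ 1354
σ^8 ≡ 1354^2 = 1833316 ≡ 632
σ^16 ≡ 632^2 = 399424 ≡ 1399
17 = 16 + 1, so σ^17 ≡ 1399·972 ≡ 1236 (mod 1769)

1236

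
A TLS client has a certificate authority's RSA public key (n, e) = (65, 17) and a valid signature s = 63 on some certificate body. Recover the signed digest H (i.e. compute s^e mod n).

s^2 ≡ 63^2 = 3969 ≡ 4
s^4 ≡ 4^2 = 16
s^8 ≡ 16^2 = 256 ≡ 61
s^16 ≡ 61^2 = 3721 ≡ 16
17 = 16 + 1, so s^17 ≡ 16·63 ≡ 33 (mod 65)

33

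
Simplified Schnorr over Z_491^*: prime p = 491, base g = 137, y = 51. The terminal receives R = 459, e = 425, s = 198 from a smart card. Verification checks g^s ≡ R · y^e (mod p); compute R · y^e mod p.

111

51^2 = 2601 ≡ 146
51^4 ≡ 146^2 = 21316 ≡ 203
51^8 ≡ 203^2 = 41209 ≡ 456
51^16 ≡ 456^2 = 207936 ≡ 243
51^32 ≡ 243^2 = 59049 ≡ 129
51^64 ≡ 129^2 = 16641 ≡ 438
51^128 ≡ 438^2 = 191844 ≡ 354
51^256 ≡ 354^2 = 125316 ≡ 111
425 = 256 + 128 + 32 + 8 + 1, so 51^425 ≡ 111·354·129·456·51 ≡ 196 (mod 491)
R · y^e ≡ 459·196 = 89964 ≡ 111 (mod 491)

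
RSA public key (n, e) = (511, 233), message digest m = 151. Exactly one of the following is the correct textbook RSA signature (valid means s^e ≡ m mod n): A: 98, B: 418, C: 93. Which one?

C

Candidate A: Squares mod 511: 98^1≡98, 98^2≡406, 98^4≡294, 98^8≡77, 98^16≡308, 98^32≡329, 98^64≡420, 98^128≡105; 233 = 128 + 64 + 32 + 8 + 1, so 98^233 ≡ 105·420·329·77·98 ≡ 35 (mod 511)
Candidate B: Squares mod 511: 418^1≡418, 418^2≡473, 418^4≡422, 418^8≡256, 418^16≡128, 418^32≡32, 418^64≡2, 418^128≡4; 233 = 128 + 64 + 32 + 8 + 1, so 418^233 ≡ 4·2·32·256·418 ≡ 360 (mod 511)
Candidate C: Squares mod 511: 93^1≡93, 93^2≡473, 93^4≡422, 93^8≡256, 93^16≡128, 93^32≡32, 93^64≡2, 93^128≡4; 233 = 128 + 64 + 32 + 8 + 1, so 93^233 ≡ 4·2·32·256·93 ≡ 151 (mod 511)
  → matches m = 151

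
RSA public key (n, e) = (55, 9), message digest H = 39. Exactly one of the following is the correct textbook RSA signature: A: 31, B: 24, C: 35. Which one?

B

Candidate A: Squares mod 55: 31^1≡31, 31^2≡26, 31^4≡16, 31^8≡36; 9 = 8 + 1, so 31^9 ≡ 36·31 ≡ 16 (mod 55)
Candidate B: Squares mod 55: 24^1≡24, 24^2≡26, 24^4≡16, 24^8≡36; 9 = 8 + 1, so 24^9 ≡ 36·24 ≡ 39 (mod 55)
  → matches H = 39
Candidate C: Squares mod 55: 35^1≡35, 35^2≡15, 35^4≡5, 35^8≡25; 9 = 8 + 1, so 35^9 ≡ 25·35 ≡ 50 (mod 55)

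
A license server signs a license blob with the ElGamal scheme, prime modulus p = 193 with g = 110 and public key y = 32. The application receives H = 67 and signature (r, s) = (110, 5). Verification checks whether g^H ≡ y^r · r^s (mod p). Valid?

yes

Left side g^H mod p:
Squares mod 193: 110^1≡110, 110^2≡134, 110^4≡7, 110^8≡49, 110^16≡85, 110^32≡84, 110^64≡108
67 = 64 + 2 + 1, so 110^67 ≡ 108·134·110 ≡ 56 (mod 193)
Right side y^r · r^s mod p:
Squares mod 193: 32^1≡32, 32^2≡59, 32^4≡7, 32^8≡49, 32^16≡85, 32^32≡84, 32^64≡108
110 = 64 + 32 + 8 + 4 + 2, so 32^110 ≡ 108·84·49·7·59 ≡ 165 (mod 193)
Squares mod 193: 110^1≡110, 110^2≡134, 110^4≡7
5 = 4 + 1, so 110^5 ≡ 7·110 ≡ 191 (mod 193)
165·191 = 31515 ≡ 56 (mod 193)
56 ≡ 56 (mod 193), so the signature is genuine.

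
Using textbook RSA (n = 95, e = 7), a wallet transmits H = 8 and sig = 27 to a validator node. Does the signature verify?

verifies

sig^2 ≡ 27^2 = 729 ≡ 64
sig^4 ≡ 64^2 = 4096 ≡ 11
7 = 4 + 2 + 1, so sig^7 ≡ 11·64·27 ≡ 8 (mod 95)
8 = H, so the signature checks out.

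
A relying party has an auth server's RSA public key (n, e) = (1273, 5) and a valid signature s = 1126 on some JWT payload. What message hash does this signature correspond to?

s^2 ≡ 1126^2 = 1267876 ≡ 1241
s^4 ≡ 1241^2 = 1540081 ≡ 1024
5 = 4 + 1, so s^5 ≡ 1024·1126 ≡ 959 (mod 1273)

959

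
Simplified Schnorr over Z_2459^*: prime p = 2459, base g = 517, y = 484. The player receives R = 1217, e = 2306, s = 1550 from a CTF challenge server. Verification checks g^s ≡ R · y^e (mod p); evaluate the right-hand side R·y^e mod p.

2055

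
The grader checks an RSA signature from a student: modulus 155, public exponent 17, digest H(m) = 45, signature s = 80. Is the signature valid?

valid

s^2 ≡ 80^2 = 6400 ≡ 45
s^4 ≡ 45^2 = 2025 ≡ 10
s^8 ≡ 10^2 = 100
s^16 ≡ 100^2 = 10000 ≡ 80
17 = 16 + 1, so s^17 ≡ 80·80 ≡ 45 (mod 155)
45 = H(m), so the signature checks out.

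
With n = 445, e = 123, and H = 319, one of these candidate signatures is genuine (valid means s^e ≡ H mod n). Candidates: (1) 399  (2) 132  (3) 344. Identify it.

Candidate 1: Squares mod 445: 399^1≡399, 399^2≡336, 399^4≡311, 399^8≡156, 399^16≡306, 399^32≡186, 399^64≡331; 123 = 64 + 32 + 16 + 8 + 2 + 1, so 399^123 ≡ 331·186·306·156·336·399 ≡ 329 (mod 445)
Candidate 2: Squares mod 445: 132^1≡132, 132^2≡69, 132^4≡311, 132^8≡156, 132^16≡306, 132^32≡186, 132^64≡331; 123 = 64 + 32 + 16 + 8 + 2 + 1, so 132^123 ≡ 331·186·306·156·69·132 ≡ 418 (mod 445)
Candidate 3: Squares mod 445: 344^1≡344, 344^2≡411, 344^4≡266, 344^8≡1, 344^16≡1, 344^32≡1, 344^64≡1; 123 = 64 + 32 + 16 + 8 + 2 + 1, so 344^123 ≡ 1·1·1·1·411·344 ≡ 319 (mod 445)
  → matches H = 319

3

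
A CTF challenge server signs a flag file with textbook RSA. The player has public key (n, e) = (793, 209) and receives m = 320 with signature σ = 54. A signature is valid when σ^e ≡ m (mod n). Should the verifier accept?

reject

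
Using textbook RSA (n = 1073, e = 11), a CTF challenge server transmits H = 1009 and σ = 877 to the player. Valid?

σ^11 mod 1073 = 1009
Since 1009 equals the digest 1009, verification succeeds.

yes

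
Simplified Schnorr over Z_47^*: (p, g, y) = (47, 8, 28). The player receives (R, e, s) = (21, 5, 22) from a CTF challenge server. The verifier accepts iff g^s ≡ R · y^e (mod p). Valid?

g^s mod p:
8^2 = 64 ≡ 17
8^4 ≡ 17^2 = 289 ≡ 7
8^8 ≡ 7^2 = 49 ≡ 2
8^16 ≡ 2^2 = 4
22 = 16 + 4 + 2, so 8^22 ≡ 4·7·17 ≡ 6 (mod 47)
R · y^e mod p:
28^2 = 784 ≡ 32
28^4 ≡ 32^2 = 1024 ≡ 37
5 = 4 + 1, so 28^5 ≡ 37·28 ≡ 2 (mod 47)
21·2 = 42 ≡ 42 (mod 47)
6 ≠ 42; the check fails.

no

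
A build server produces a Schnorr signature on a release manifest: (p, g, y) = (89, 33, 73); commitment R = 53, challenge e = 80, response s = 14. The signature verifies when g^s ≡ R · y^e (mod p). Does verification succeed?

g^s mod p:
33^2 = 1089 ≡ 21
33^4 ≡ 21^2 = 441 ≡ 85
33^8 ≡ 85^2 = 7225 ≡ 16
14 = 8 + 4 + 2, so 33^14 ≡ 16·85·21 ≡ 80 (mod 89)
R · y^e mod p:
73^2 = 5329 ≡ 78
73^4 ≡ 78^2 = 6084 ≡ 32
73^8 ≡ 32^2 = 1024 ≡ 45
73^16 ≡ 45^2 = 2025 ≡ 67
73^32 ≡ 67^2 = 4489 ≡ 39
73^64 ≡ 39^2 = 1521 ≡ 8
80 = 64 + 16, so 73^80 ≡ 8·67 ≡ 2 (mod 89)
53·2 = 106 ≡ 17 (mod 89)
80 ≠ 17; the check fails.

fails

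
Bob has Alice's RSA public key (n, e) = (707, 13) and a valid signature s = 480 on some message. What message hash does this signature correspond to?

298

Squares mod 707: s^1≡480, s^2≡625, s^4≡361, s^8≡233
13 = 8 + 4 + 1, so s^13 ≡ 233·361·480 ≡ 298 (mod 707)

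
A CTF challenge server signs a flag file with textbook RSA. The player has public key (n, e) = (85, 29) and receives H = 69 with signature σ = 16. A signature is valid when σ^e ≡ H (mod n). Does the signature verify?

does not verify

Squares mod 85: σ^1≡16, σ^2≡1, σ^4≡1, σ^8≡1, σ^16≡1
29 = 16 + 8 + 4 + 1, so σ^29 ≡ 1·1·1·16 ≡ 16 (mod 85)
σ^29 mod 85 = 16, but H = 69.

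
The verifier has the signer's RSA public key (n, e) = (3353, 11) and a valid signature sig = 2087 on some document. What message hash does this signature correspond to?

sig^2 ≡ 2087^2 = 4355569 ≡ 22
sig^4 ≡ 22^2 = 484
sig^8 ≡ 484^2 = 234256 ≡ 2899
11 = 8 + 2 + 1, so sig^11 ≡ 2899·22·2087 ≡ 645 (mod 3353)

645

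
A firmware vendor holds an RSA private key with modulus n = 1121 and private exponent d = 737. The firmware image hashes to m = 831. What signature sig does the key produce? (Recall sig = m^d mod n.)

m^2 ≡ 831^2 = 690561 ≡ 25
m^4 ≡ 25^2 = 625
m^8 ≡ 625^2 = 390625 ≡ 517
m^16 ≡ 517^2 = 267289 ≡ 491
m^32 ≡ 491^2 = 241081 ≡ 66
m^64 ≡ 66^2 = 4356 ≡ 993
m^128 ≡ 993^2 = 986049 ≡ 690
m^256 ≡ 690^2 = 476100 ≡ 796
m^512 ≡ 796^2 = 633616 ≡ 251
737 = 512 + 128 + 64 + 32 + 1, so m^737 ≡ 251·690·993·66·831 ≡ 395 (mod 1121)

395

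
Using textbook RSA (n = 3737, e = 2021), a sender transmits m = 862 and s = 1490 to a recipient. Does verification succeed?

Squares mod 3737: s^1≡1490, s^2≡322, s^4≡2785, s^8≡1950, s^16≡1971, s^32≡2098, s^64≡3155, s^128≡2394, s^256≡2415, s^512≡2505, s^1024≡602
2021 = 1024 + 512 + 256 + 128 + 64 + 32 + 4 + 1, so s^2021 ≡ 602·2505·2415·2394·3155·2098·2785·1490 ≡ 2875 (mod 3737)
s^2021 mod 3737 = 2875, but m = 862.

fails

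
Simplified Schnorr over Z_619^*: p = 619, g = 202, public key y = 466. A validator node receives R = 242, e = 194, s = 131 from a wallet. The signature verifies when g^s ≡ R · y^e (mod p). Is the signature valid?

g^s mod p:
202^2 = 40804 ≡ 569
202^4 ≡ 569^2 = 323761 ≡ 24
202^8 ≡ 24^2 = 576
202^16 ≡ 576^2 = 331776 ≡ 611
202^32 ≡ 611^2 = 373321 ≡ 64
202^64 ≡ 64^2 = 4096 ≡ 382
202^128 ≡ 382^2 = 145924 ≡ 459
131 = 128 + 2 + 1, so 202^131 ≡ 459·569·202 ≡ 410 (mod 619)
R · y^e mod p:
466^2 = 217156 ≡ 506
466^4 ≡ 506^2 = 256036 ≡ 389
466^8 ≡ 389^2 = 151321 ≡ 285
466^16 ≡ 285^2 = 81225 ≡ 136
466^32 ≡ 136^2 = 18496 ≡ 545
466^64 ≡ 545^2 = 297025 ≡ 524
466^128 ≡ 524^2 = 274576 ≡ 359
194 = 128 + 64 + 2, so 466^194 ≡ 359·524·506 ≡ 590 (mod 619)
242·590 = 142780 ≡ 410 (mod 619)
410 ≡ 410 (mod 619); signature holds.

valid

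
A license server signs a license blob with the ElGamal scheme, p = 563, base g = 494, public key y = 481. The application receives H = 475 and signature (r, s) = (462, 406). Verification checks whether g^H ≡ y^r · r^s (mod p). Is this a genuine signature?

forged

Left side g^H mod p:
Squares mod 563: 494^1≡494, 494^2≡257, 494^4≡178, 494^8≡156, 494^16≡127, 494^32≡365, 494^64≡357, 494^128≡211, 494^256≡44
475 = 256 + 128 + 64 + 16 + 8 + 2 + 1, so 494^475 ≡ 44·211·357·127·156·257·494 ≡ 279 (mod 563)
Right side y^r · r^s mod p:
Squares mod 563: 481^1≡481, 481^2≡531, 481^4≡461, 481^8≡270, 481^16≡273, 481^32≡213, 481^64≡329, 481^128≡145, 481^256≡194
462 = 256 + 128 + 64 + 8 + 4 + 2, so 481^462 ≡ 194·145·329·270·461·531 ≡ 469 (mod 563)
Squares mod 563: 462^1≡462, 462^2≡67, 462^4≡548, 462^8≡225, 462^16≡518, 462^32≡336, 462^64≡296, 462^128≡351, 462^256≡467
406 = 256 + 128 + 16 + 4 + 2, so 462^406 ≡ 467·351·518·548·67 ≡ 339 (mod 563)
469·339 = 158991 ≡ 225 (mod 563)
279 ≠ 225, so verification fails.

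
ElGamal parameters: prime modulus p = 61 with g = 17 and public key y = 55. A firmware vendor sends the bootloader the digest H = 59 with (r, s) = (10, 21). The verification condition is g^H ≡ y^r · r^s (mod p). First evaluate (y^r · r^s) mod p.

55^2 = 3025 ≡ 36
55^4 ≡ 36^2 = 1296 ≡ 15
55^8 ≡ 15^2 = 225 ≡ 42
10 = 8 + 2, so 55^10 ≡ 42·36 ≡ 48 (mod 61)
10^2 = 100 ≡ 39
10^4 ≡ 39^2 = 1521 ≡ 57
10^8 ≡ 57^2 = 3249 ≡ 16
10^16 ≡ 16^2 = 256 ≡ 12
21 = 16 + 4 + 1, so 10^21 ≡ 12·57·10 ≡ 8 (mod 61)
y^r · r^s ≡ 48·8 = 384 ≡ 18 (mod 61)

18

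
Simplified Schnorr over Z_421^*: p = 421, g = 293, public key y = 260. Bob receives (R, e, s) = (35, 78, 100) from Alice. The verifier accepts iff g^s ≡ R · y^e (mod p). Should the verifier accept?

g^s mod p:
Squares mod 421: 293^1≡293, 293^2≡386, 293^4≡383, 293^8≡181, 293^16≡344, 293^32≡35, 293^64≡383
100 = 64 + 32 + 4, so 293^100 ≡ 383·35·383 ≡ 20 (mod 421)
R · y^e mod p:
Squares mod 421: 260^1≡260, 260^2≡240, 260^4≡344, 260^8≡35, 260^16≡383, 260^32≡181, 260^64≡344
78 = 64 + 8 + 4 + 2, so 260^78 ≡ 344·35·344·240 ≡ 142 (mod 421)
35·142 = 4970 ≡ 339 (mod 421)
20 ≠ 339; the check fails.

reject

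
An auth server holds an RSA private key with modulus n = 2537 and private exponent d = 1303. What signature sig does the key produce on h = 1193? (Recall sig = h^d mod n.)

h^1303 mod 2537 = 2397

2397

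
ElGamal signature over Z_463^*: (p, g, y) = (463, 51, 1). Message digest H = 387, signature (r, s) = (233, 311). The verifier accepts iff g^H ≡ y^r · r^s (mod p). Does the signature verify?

Left side g^H mod p:
51^2 = 2601 ≡ 286
51^4 ≡ 286^2 = 81796 ≡ 308
51^8 ≡ 308^2 = 94864 ≡ 412
51^16 ≡ 412^2 = 169744 ≡ 286
51^32 ≡ 286^2 = 81796 ≡ 308
51^64 ≡ 308^2 = 94864 ≡ 412
51^128 ≡ 412^2 = 169744 ≡ 286
51^256 ≡ 286^2 = 81796 ≡ 308
387 = 256 + 128 + 2 + 1, so 51^387 ≡ 308·286·286·51 ≡ 177 (mod 463)
Right side y^r · r^s mod p:
1^2 = 1
1^4 ≡ 1^2 = 1
1^8 ≡ 1^2 = 1
1^16 ≡ 1^2 = 1
1^32 ≡ 1^2 = 1
1^64 ≡ 1^2 = 1
1^128 ≡ 1^2 = 1
233 = 128 + 64 + 32 + 8 + 1, so 1^233 ≡ 1·1·1·1·1 ≡ 1 (mod 463)
233^2 = 54289 ≡ 118
233^4 ≡ 118^2 = 13924 ≡ 34
233^8 ≡ 34^2 = 1156 ≡ 230
233^16 ≡ 230^2 = 52900 ≡ 118
233^32 ≡ 118^2 = 13924 ≡ 34
233^64 ≡ 34^2 = 1156 ≡ 230
233^128 ≡ 230^2 = 52900 ≡ 118
233^256 ≡ 118^2 = 13924 ≡ 34
311 = 256 + 32 + 16 + 4 + 2 + 1, so 233^311 ≡ 34·34·118·34·118·233 ≡ 177 (mod 463)
1·177 = 177 ≡ 177 (mod 463)
177 ≡ 177 (mod 463), so the signature is genuine.

verifies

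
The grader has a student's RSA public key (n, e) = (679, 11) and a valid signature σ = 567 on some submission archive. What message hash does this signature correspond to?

553

σ^2 ≡ 567^2 = 321489 ≡ 322
σ^4 ≡ 322^2 = 103684 ≡ 476
σ^8 ≡ 476^2 = 226576 ≡ 469
11 = 8 + 2 + 1, so σ^11 ≡ 469·322·567 ≡ 553 (mod 679)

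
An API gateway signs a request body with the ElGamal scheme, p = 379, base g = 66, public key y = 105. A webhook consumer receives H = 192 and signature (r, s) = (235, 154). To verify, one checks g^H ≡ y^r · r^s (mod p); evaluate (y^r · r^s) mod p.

165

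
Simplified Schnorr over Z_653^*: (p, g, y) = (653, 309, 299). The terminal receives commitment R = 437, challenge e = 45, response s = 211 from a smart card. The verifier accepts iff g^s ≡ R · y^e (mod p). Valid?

yes

g^s mod p:
309^2 = 95481 ≡ 143
309^4 ≡ 143^2 = 20449 ≡ 206
309^8 ≡ 206^2 = 42436 ≡ 644
309^16 ≡ 644^2 = 414736 ≡ 81
309^32 ≡ 81^2 = 6561 ≡ 31
309^64 ≡ 31^2 = 961 ≡ 308
309^128 ≡ 308^2 = 94864 ≡ 179
211 = 128 + 64 + 16 + 2 + 1, so 309^211 ≡ 179·308·81·143·309 ≡ 101 (mod 653)
R · y^e mod p:
299^2 = 89401 ≡ 593
299^4 ≡ 593^2 = 351649 ≡ 335
299^8 ≡ 335^2 = 112225 ≡ 562
299^16 ≡ 562^2 = 315844 ≡ 445
299^32 ≡ 445^2 = 198025 ≡ 166
45 = 32 + 8 + 4 + 1, so 299^45 ≡ 166·562·335·299 ≡ 583 (mod 653)
437·583 = 254771 ≡ 101 (mod 653)
101 ≡ 101 (mod 653); signature holds.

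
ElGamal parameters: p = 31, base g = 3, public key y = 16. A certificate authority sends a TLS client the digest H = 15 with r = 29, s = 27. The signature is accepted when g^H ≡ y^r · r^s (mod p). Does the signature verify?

does not verify

Left side g^H mod p:
Squares mod 31: 3^1≡3, 3^2≡9, 3^4≡19, 3^8≡20
15 = 8 + 4 + 2 + 1, so 3^15 ≡ 20·19·9·3 ≡ 30 (mod 31)
Right side y^r · r^s mod p:
Squares mod 31: 16^1≡16, 16^2≡8, 16^4≡2, 16^8≡4, 16^16≡16
29 = 16 + 8 + 4 + 1, so 16^29 ≡ 16·4·2·16 ≡ 2 (mod 31)
Squares mod 31: 29^1≡29, 29^2≡4, 29^4≡16, 29^8≡8, 29^16≡2
27 = 16 + 8 + 2 + 1, so 29^27 ≡ 2·8·4·29 ≡ 27 (mod 31)
2·27 = 54 ≡ 23 (mod 31)
30 ≠ 23, so verification fails.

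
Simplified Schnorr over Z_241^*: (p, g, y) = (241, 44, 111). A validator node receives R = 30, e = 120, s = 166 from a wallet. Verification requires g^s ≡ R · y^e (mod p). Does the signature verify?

does not verify

g^s mod p:
Squares mod 241: 44^1≡44, 44^2≡8, 44^4≡64, 44^8≡240, 44^16≡1, 44^32≡1, 44^64≡1, 44^128≡1
166 = 128 + 32 + 4 + 2, so 44^166 ≡ 1·1·64·8 ≡ 30 (mod 241)
R · y^e mod p:
Squares mod 241: 111^1≡111, 111^2≡30, 111^4≡177, 111^8≡240, 111^16≡1, 111^32≡1, 111^64≡1
120 = 64 + 32 + 16 + 8, so 111^120 ≡ 1·1·1·240 ≡ 240 (mod 241)
30·240 = 7200 ≡ 211 (mod 241)
30 ≠ 211; the check fails.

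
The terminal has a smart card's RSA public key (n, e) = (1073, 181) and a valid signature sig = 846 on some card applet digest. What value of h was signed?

180

sig^2 ≡ 846^2 = 715716 ≡ 25
sig^4 ≡ 25^2 = 625
sig^8 ≡ 625^2 = 390625 ≡ 53
sig^16 ≡ 53^2 = 2809 ≡ 663
sig^32 ≡ 663^2 = 439569 ≡ 712
sig^64 ≡ 712^2 = 506944 ≡ 488
sig^128 ≡ 488^2 = 238144 ≡ 1011
181 = 128 + 32 + 16 + 4 + 1, so sig^181 ≡ 1011·712·663·625·846 ≡ 180 (mod 1073)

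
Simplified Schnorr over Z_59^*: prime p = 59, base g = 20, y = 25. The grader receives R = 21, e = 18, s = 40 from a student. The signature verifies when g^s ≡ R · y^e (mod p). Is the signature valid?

invalid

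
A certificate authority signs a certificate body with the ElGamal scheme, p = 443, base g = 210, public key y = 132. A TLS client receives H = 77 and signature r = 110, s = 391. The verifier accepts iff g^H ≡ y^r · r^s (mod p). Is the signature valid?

Left side g^H mod p:
210^77 mod 443 = 332
Right side y^r · r^s mod p:
132^110 mod 443 = 363
110^391 mod 443 = 387
363·387 = 140481 ≡ 50 (mod 443)
332 ≠ 50, so verification fails.

invalid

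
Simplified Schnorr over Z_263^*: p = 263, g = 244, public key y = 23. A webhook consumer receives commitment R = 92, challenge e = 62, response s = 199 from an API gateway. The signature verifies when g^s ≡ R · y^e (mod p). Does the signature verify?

g^s mod p:
Squares mod 263: 244^1≡244, 244^2≡98, 244^4≡136, 244^8≡86, 244^16≡32, 244^32≡235, 244^64≡258, 244^128≡25
199 = 128 + 64 + 4 + 2 + 1, so 244^199 ≡ 25·258·136·98·244 ≡ 109 (mod 263)
R · y^e mod p:
Squares mod 263: 23^1≡23, 23^2≡3, 23^4≡9, 23^8≡81, 23^16≡249, 23^32≡196
62 = 32 + 16 + 8 + 4 + 2, so 23^62 ≡ 196·249·81·9·3 ≡ 6 (mod 263)
92·6 = 552 ≡ 26 (mod 263)
109 ≠ 26; the check fails.

does not verify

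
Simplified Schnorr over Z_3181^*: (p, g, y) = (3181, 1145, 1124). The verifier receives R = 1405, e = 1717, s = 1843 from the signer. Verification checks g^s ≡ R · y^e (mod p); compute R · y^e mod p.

Squares mod 3181: 1124^1≡1124, 1124^2≡519, 1124^4≡2157, 1124^8≡2027, 1124^16≡2058, 1124^32≡1453, 1124^64≡2206, 1124^128≡2687, 1124^256≡2280, 1124^512≡646, 1124^1024≡605
1717 = 1024 + 512 + 128 + 32 + 16 + 4 + 1, so 1124^1717 ≡ 605·646·2687·1453·2058·2157·1124 ≡ 775 (mod 3181)
R · y^e ≡ 1405·775 = 1088875 ≡ 973 (mod 3181)

973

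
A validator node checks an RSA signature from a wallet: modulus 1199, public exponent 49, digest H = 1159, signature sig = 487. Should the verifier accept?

accept

sig^2 ≡ 487^2 = 237169 ≡ 966
sig^4 ≡ 966^2 = 933156 ≡ 334
sig^8 ≡ 334^2 = 111556 ≡ 49
sig^16 ≡ 49^2 = 2401 ≡ 3
sig^32 ≡ 3^2 = 9
49 = 32 + 16 + 1, so sig^49 ≡ 9·3·487 ≡ 1159 (mod 1199)
Since 1159 equals the digest 1159, verification succeeds.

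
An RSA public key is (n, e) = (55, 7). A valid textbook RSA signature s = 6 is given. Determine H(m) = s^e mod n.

s^2 ≡ 6^2 = 36
s^4 ≡ 36^2 = 1296 ≡ 31
7 = 4 + 2 + 1, so s^7 ≡ 31·36·6 ≡ 41 (mod 55)

41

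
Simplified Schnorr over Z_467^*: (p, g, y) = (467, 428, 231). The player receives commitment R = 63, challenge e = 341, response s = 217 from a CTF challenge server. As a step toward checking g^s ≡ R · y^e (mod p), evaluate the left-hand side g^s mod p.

428^2 = 183184 ≡ 120
428^4 ≡ 120^2 = 14400 ≡ 390
428^8 ≡ 390^2 = 152100 ≡ 325
428^16 ≡ 325^2 = 105625 ≡ 83
428^32 ≡ 83^2 = 6889 ≡ 351
428^64 ≡ 351^2 = 123201 ≡ 380
428^128 ≡ 380^2 = 144400 ≡ 97
217 = 128 + 64 + 16 + 8 + 1, so 428^217 ≡ 97·380·83·325·428 ≡ 45 (mod 467)

45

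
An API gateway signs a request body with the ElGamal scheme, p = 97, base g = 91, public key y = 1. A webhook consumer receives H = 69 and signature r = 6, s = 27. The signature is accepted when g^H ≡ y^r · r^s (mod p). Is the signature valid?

Left side g^H mod p:
91^2 = 8281 ≡ 36
91^4 ≡ 36^2 = 1296 ≡ 35
91^8 ≡ 35^2 = 1225 ≡ 61
91^16 ≡ 61^2 = 3721 ≡ 35
91^32 ≡ 35^2 = 1225 ≡ 61
91^64 ≡ 61^2 = 3721 ≡ 35
69 = 64 + 4 + 1, so 91^69 ≡ 35·35·91 ≡ 22 (mod 97)
Right side y^r · r^s mod p:
1^2 = 1
1^4 ≡ 1^2 = 1
6 = 4 + 2, so 1^6 ≡ 1·1 ≡ 1 (mod 97)
6^2 = 36
6^4 ≡ 36^2 = 1296 ≡ 35
6^8 ≡ 35^2 = 1225 ≡ 61
6^16 ≡ 61^2 = 3721 ≡ 35
27 = 16 + 8 + 2 + 1, so 6^27 ≡ 35·61·36·6 ≡ 22 (mod 97)
1·22 = 22 ≡ 22 (mod 97)
22 ≡ 22 (mod 97), so the signature is genuine.

valid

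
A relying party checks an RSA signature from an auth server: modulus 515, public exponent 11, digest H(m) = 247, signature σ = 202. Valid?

no

σ^2 ≡ 202^2 = 40804 ≡ 119
σ^4 ≡ 119^2 = 14161 ≡ 256
σ^8 ≡ 256^2 = 65536 ≡ 131
11 = 8 + 2 + 1, so σ^11 ≡ 131·119·202 ≡ 268 (mod 515)
268 ≠ 247, so verification fails.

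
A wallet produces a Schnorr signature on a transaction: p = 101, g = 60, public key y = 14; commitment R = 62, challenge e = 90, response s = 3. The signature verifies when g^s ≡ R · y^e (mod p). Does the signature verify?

verifies

g^s mod p:
60^3 mod 101 = 62
R · y^e mod p:
14^90 mod 101 = 1
62·1 = 62 ≡ 62 (mod 101)
62 ≡ 62 (mod 101); signature holds.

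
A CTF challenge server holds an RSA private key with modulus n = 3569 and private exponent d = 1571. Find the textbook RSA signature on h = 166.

h^2 ≡ 166^2 = 27556 ≡ 2573
h^4 ≡ 2573^2 = 6620329 ≡ 3403
h^8 ≡ 3403^2 = 11580409 ≡ 2573
h^16 ≡ 2573^2 = 6620329 ≡ 3403
h^32 ≡ 3403^2 = 11580409 ≡ 2573
h^64 ≡ 2573^2 = 6620329 ≡ 3403
h^128 ≡ 3403^2 = 11580409 ≡ 2573
h^256 ≡ 2573^2 = 6620329 ≡ 3403
h^512 ≡ 3403^2 = 11580409 ≡ 2573
h^1024 ≡ 2573^2 = 6620329 ≡ 3403
1571 = 1024 + 512 + 32 + 2 + 1, so h^1571 ≡ 3403·2573·2573·2573·166 ≡ 996 (mod 3569)

996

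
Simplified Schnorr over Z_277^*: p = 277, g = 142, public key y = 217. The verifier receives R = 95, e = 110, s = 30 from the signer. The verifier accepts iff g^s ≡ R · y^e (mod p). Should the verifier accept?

reject

g^s mod p:
142^30 mod 277 = 258
R · y^e mod p:
217^110 mod 277 = 276
95·276 = 26220 ≡ 182 (mod 277)
258 ≠ 182; the check fails.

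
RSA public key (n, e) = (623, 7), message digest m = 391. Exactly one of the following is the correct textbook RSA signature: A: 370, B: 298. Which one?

A

Candidate A: 370^7 mod 623 = 391
  → matches m = 391
Candidate B: 298^7 mod 623 = 501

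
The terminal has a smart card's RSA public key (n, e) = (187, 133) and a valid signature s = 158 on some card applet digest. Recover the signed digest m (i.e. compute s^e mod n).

31

s^2 ≡ 158^2 = 24964 ≡ 93
s^4 ≡ 93^2 = 8649 ≡ 47
s^8 ≡ 47^2 = 2209 ≡ 152
s^16 ≡ 152^2 = 23104 ≡ 103
s^32 ≡ 103^2 = 10609 ≡ 137
s^64 ≡ 137^2 = 18769 ≡ 69
s^128 ≡ 69^2 = 4761 ≡ 86
133 = 128 + 4 + 1, so s^133 ≡ 86·47·158 ≡ 31 (mod 187)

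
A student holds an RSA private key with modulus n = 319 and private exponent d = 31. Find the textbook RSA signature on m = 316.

118

m^2 ≡ 316^2 = 99856 ≡ 9
m^4 ≡ 9^2 = 81
m^8 ≡ 81^2 = 6561 ≡ 181
m^16 ≡ 181^2 = 32761 ≡ 223
31 = 16 + 8 + 4 + 2 + 1, so m^31 ≡ 223·181·81·9·316 ≡ 118 (mod 319)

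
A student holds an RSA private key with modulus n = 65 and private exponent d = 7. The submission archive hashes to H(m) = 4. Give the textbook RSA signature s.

4

(H(m))^2 ≡ 4^2 = 16
(H(m))^4 ≡ 16^2 = 256 ≡ 61
7 = 4 + 2 + 1, so (H(m))^7 ≡ 61·16·4 ≡ 4 (mod 65)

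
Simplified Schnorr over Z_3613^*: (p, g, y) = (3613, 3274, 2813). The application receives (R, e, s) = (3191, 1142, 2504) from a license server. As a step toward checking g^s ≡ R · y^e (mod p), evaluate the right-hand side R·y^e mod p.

2316

2813^2 = 7912969 ≡ 499
2813^4 ≡ 499^2 = 249001 ≡ 3317
2813^8 ≡ 3317^2 = 11002489 ≡ 904
2813^16 ≡ 904^2 = 817216 ≡ 678
2813^32 ≡ 678^2 = 459684 ≡ 833
2813^64 ≡ 833^2 = 693889 ≡ 193
2813^128 ≡ 193^2 = 37249 ≡ 1119
2813^256 ≡ 1119^2 = 1252161 ≡ 2063
2813^512 ≡ 2063^2 = 4255969 ≡ 3468
2813^1024 ≡ 3468^2 = 12027024 ≡ 2960
1142 = 1024 + 64 + 32 + 16 + 4 + 2, so 2813^1142 ≡ 2960·193·833·678·3317·499 ≡ 1313 (mod 3613)
R · y^e ≡ 3191·1313 = 4189783 ≡ 2316 (mod 3613)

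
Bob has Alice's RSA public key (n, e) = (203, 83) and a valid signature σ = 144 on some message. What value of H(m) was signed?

86

Squares mod 203: σ^1≡144, σ^2≡30, σ^4≡88, σ^8≡30, σ^16≡88, σ^32≡30, σ^64≡88
83 = 64 + 16 + 2 + 1, so σ^83 ≡ 88·88·30·144 ≡ 86 (mod 203)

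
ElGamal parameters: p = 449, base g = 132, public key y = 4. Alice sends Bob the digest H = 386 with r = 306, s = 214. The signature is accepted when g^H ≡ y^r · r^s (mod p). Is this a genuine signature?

genuine

Left side g^H mod p:
132^2 = 17424 ≡ 362
132^4 ≡ 362^2 = 131044 ≡ 385
132^8 ≡ 385^2 = 148225 ≡ 55
132^16 ≡ 55^2 = 3025 ≡ 331
132^32 ≡ 331^2 = 109561 ≡ 5
132^64 ≡ 5^2 = 25
132^128 ≡ 25^2 = 625 ≡ 176
132^256 ≡ 176^2 = 30976 ≡ 444
386 = 256 + 128 + 2, so 132^386 ≡ 444·176·362 ≡ 230 (mod 449)
Right side y^r · r^s mod p:
4^2 = 16
4^4 ≡ 16^2 = 256
4^8 ≡ 256^2 = 65536 ≡ 431
4^16 ≡ 431^2 = 185761 ≡ 324
4^32 ≡ 324^2 = 104976 ≡ 359
4^64 ≡ 359^2 = 128881 ≡ 18
4^128 ≡ 18^2 = 324
4^256 ≡ 324^2 = 104976 ≡ 359
306 = 256 + 32 + 16 + 2, so 4^306 ≡ 359·359·324·16 ≡ 369 (mod 449)
306^2 = 93636 ≡ 244
306^4 ≡ 244^2 = 59536 ≡ 268
306^8 ≡ 268^2 = 71824 ≡ 433
306^16 ≡ 433^2 = 187489 ≡ 256
306^32 ≡ 256^2 = 65536 ≡ 431
306^64 ≡ 431^2 = 185761 ≡ 324
306^128 ≡ 324^2 = 104976 ≡ 359
214 = 128 + 64 + 16 + 4 + 2, so 306^214 ≡ 359·324·256·268·244 ≡ 390 (mod 449)
369·390 = 143910 ≡ 230 (mod 449)
230 ≡ 230 (mod 449), so the signature is genuine.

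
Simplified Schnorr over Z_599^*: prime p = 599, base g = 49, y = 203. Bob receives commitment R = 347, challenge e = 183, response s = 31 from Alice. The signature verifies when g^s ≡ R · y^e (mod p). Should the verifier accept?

g^s mod p:
Squares mod 599: 49^1≡49, 49^2≡5, 49^4≡25, 49^8≡26, 49^16≡77
31 = 16 + 8 + 4 + 2 + 1, so 49^31 ≡ 77·26·25·5·49 ≡ 121 (mod 599)
R · y^e mod p:
Squares mod 599: 203^1≡203, 203^2≡477, 203^4≡508, 203^8≡494, 203^16≡243, 203^32≡347, 203^64≡10, 203^128≡100
183 = 128 + 32 + 16 + 4 + 2 + 1, so 203^183 ≡ 100·347·243·508·477·203 ≡ 425 (mod 599)
347·425 = 147475 ≡ 121 (mod 599)
121 ≡ 121 (mod 599); signature holds.

accept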